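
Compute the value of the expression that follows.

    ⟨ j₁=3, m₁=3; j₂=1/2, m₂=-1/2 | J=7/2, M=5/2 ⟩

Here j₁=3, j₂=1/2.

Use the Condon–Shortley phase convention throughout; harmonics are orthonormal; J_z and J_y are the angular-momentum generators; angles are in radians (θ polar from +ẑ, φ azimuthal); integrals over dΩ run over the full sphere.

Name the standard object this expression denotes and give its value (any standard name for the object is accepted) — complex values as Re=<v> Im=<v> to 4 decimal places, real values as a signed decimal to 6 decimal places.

This is a Clebsch–Gordan (vector-coupling) coefficient.
√[8·0!6!1!/8! · 6!0!0!1!6!1!] = √(518400/7)
  +(−1)^0/∏(0,0,0,0,6,1)! = 1/720  (running 1/720)
⟨..|..⟩ = √(518400/7)·(1/720) = +0.377964

Clebsch–Gordan coefficient, +√(1/7) ≈ +0.377964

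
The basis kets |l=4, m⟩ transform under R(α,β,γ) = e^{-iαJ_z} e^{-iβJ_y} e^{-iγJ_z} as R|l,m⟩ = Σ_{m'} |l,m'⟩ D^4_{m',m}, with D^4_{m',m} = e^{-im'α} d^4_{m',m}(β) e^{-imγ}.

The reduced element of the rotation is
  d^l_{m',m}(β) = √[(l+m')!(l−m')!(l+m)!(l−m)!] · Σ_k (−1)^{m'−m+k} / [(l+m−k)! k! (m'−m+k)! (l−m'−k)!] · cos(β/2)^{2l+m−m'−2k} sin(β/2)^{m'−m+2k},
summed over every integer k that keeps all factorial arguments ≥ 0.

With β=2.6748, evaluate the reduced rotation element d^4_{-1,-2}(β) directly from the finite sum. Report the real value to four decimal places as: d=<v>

d^4_{-1,-2}(β=2.6748) via the finite sum:
Half-angle: c=0.231283, s=0.972886. N=√(6·120·2·720)=1018.233765
The bounds max(0,m−m')=0 and min(l+m,l−m')=2 give 3 terms
  k=0: (−1)^1·1018.2338/(240)·0.2313^7·0.9729^1 = -0.000146
  k=1: (−1)^2·1018.2338/(48)·0.2313^5·0.9729^3 = +0.012927
  k=2: (−1)^3·1018.2338/(72)·0.2313^3·0.9729^5 = -0.152496
d^4_{-1,-2}(2.6748) = -0.000146 +0.012927 -0.152496 = -0.139714

d=-0.1397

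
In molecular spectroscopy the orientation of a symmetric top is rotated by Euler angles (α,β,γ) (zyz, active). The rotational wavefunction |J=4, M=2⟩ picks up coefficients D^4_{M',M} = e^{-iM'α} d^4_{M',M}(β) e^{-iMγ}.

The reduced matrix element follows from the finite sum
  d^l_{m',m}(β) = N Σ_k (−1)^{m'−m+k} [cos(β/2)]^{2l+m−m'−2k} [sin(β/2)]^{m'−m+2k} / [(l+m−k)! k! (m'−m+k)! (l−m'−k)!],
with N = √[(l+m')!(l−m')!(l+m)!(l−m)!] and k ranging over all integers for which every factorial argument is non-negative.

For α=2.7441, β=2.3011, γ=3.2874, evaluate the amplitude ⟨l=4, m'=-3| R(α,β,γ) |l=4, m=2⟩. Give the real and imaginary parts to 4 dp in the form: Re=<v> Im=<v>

Re=0.0280 Im=-0.3224

Split into d^4_{-3,2}(β=2.3011) × two z-phases.
c=cos(2.301100/2)=0.407985, s=sin(2.301100/2)=0.912988; N=√[1·5040·720·2]=2693.993318
k∈{5,6} keeps every argument non-negative
  k=5: (−1)^0·2693.9933/(240)·0.4080^3·0.9130^5 = +0.483555
  k=6: (−1)^1·2693.9933/(720)·0.4080^1·0.9130^7 = -0.807171
d^4_{-3,2}(2.3011) = +0.483555 -0.807171 = -0.323617
Phases: e^{-i·(-3)·2.7441}=-0.369358+0.929287i, e^{-i·(2)·3.2874}=+0.957781-0.287499i ⇒ D=+0.028024-0.322401i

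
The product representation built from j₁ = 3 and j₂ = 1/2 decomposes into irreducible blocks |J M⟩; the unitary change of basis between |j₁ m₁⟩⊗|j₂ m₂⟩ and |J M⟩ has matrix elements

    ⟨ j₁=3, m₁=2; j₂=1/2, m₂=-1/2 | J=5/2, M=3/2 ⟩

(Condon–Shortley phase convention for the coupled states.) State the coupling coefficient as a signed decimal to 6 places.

+√(5/7) = +0.845154

√[6·1!5!0!/7! · 5!1!0!1!4!1!] = √(2880/7)
  +(−1)^0/∏(0,1,1,0,4,0)! = 1/24  (running 1/24)
⟨..|..⟩ = √(2880/7)·(1/24) = +0.845154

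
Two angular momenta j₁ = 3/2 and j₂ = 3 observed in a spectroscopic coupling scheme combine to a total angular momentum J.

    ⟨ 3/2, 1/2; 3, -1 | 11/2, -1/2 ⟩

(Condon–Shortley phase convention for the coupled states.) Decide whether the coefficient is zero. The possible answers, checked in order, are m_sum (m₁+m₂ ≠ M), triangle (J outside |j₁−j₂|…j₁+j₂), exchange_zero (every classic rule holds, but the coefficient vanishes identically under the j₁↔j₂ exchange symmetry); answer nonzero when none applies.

m-sum: m₁+m₂ = 1/2+(-1) = -1/2, M = -1/2  ✓
triangle: need |j₁−j₂| ≤ J ≤ j₁+j₂, i.e. J ∈ [3/2, 9/2]; J = 11/2 is outside ✗ ⇒ coefficient is 0

triangle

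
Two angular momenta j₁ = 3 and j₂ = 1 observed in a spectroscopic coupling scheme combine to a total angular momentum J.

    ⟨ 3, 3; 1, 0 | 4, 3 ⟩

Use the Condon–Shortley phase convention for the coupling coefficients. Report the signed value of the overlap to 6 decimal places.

+0.500000

√[9·0!6!2!/9! · 6!0!1!1!7!1!] = √(129600)
  +(−1)^0/∏(0,0,0,1,6,1)! = 1/720  (running 1/720)
⟨..|..⟩ = √(129600)·(1/720) = +0.500000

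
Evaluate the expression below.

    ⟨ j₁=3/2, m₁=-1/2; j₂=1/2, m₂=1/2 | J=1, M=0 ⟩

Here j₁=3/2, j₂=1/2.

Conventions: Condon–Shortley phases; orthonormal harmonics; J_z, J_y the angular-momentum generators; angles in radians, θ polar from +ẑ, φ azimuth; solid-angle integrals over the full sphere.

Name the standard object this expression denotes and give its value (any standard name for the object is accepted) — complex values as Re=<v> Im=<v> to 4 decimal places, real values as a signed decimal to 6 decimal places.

This is a Clebsch–Gordan (vector-coupling) coefficient.
√[3·1!2!0!/4! · 1!2!1!0!1!1!] = √(1/2)
  +(−1)^1/∏(1,0,1,0,1,0)! = -1  (running -1)
⟨..|..⟩ = √(1/2)·(-1) = -0.707107

Clebsch–Gordan coefficient, −√(1/2) ≈ -0.707107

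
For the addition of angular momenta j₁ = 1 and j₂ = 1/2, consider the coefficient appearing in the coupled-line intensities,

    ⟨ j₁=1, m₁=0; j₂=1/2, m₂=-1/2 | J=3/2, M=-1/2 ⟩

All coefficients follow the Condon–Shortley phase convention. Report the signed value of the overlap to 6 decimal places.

+0.816497

triangle: 0!×2!×1!/4! = 2/24
(j±m)!: 1!×1!×0!×1!×1!×2! = 2
prefactor² = (2J+1)×Δ×N² = 2/3
  k=0: +1/(0!×0!×1!×0!×1!×1!) = 1
Σ = 1  ⇒  CG² = 2/3×1² = 2/3
CG = +√(2/3) = +0.816497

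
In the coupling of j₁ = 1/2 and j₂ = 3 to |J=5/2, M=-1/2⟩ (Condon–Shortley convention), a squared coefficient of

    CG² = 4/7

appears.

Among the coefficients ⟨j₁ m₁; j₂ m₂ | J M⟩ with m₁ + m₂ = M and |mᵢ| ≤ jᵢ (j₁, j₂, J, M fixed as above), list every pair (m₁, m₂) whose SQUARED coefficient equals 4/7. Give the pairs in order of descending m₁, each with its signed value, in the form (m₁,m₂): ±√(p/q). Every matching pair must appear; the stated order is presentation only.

(1/2,-1): +√(4/7)

Admissible pairs with m₁+m₂ = M = -1/2: (-1/2,0), (1/2,-1)
  (m₁,m₂)=(1/2,-1): CG² = 4/7, CG = +√(4/7)   ← matches the target
  (m₁,m₂)=(-1/2,0): CG² = 3/7, CG = −√(3/7)
Pairs with CG² = 4/7: (1/2,-1): +√(4/7)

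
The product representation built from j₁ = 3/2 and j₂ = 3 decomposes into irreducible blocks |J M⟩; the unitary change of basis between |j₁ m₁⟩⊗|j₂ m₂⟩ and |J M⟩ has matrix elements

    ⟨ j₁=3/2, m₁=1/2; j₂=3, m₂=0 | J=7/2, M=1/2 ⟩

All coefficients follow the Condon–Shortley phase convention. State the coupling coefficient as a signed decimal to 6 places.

+√(2/21) = +0.308607

√[8·1!2!5!/9! · 2!1!3!3!4!3!] = √(384/7)
  +(−1)^0/∏(0,1,1,3,1,2)! = 1/12  (running 1/12)
  +(−1)^1/∏(1,0,0,2,2,3)! = -1/24  (running 1/24)
⟨..|..⟩ = √(384/7)·(1/24) = +0.308607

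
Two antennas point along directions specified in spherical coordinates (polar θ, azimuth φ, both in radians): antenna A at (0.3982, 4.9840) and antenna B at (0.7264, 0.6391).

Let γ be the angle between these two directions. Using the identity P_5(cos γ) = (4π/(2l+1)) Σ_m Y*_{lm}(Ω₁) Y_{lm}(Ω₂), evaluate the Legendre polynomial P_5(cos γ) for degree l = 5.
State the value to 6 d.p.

-0.144103

Summing Y*_{l m}(θ₁,φ₁)·Y_{l m}(θ₂,φ₂) over m ∈ [−5, 5]; prefactor 4π/(2·5+1) = 1.142397:
  m=-5: Y*=+0.003977-0.000859i  Y=-0.059903+0.003232i  product -0.000235+0.000064i
  m=-4: Y*=+0.014242+0.027067i  Y=-0.177994-0.117941i  product +0.000657-0.006497i
  m=-3: Y*=-0.097545+0.091965i  Y=-0.138717-0.384181i  product +0.048862+0.024718i
  m=-2: Y*=-0.311447-0.188057i  Y=+0.109072-0.362075i  product -0.102061+0.092255i
  m=-1: Y*=+0.142096-0.510231i  Y=-0.045283+0.033652i  product +0.010736+0.027886i
  m=+0: Y*=+0.108257-0.000000i  Y=-0.388511+0.000000i  product -0.042059+0.000000i
  m=+1: Y*=-0.142096-0.510231i  Y=+0.045283+0.033652i  product +0.010736-0.027886i
  m=+2: Y*=-0.311447+0.188057i  Y=+0.109072+0.362075i  product -0.102061-0.092255i
  m=+3: Y*=+0.097545+0.091965i  Y=+0.138717-0.384181i  product +0.048862-0.024718i
  m=+4: Y*=+0.014242-0.027067i  Y=-0.177994+0.117941i  product +0.000657+0.006497i
  m=+5: Y*=-0.003977-0.000859i  Y=+0.059903+0.003232i  product -0.000235-0.000064i
Σ over m = -0.126141+0.000000i; ×(4π/11) → -0.144103+0.000000i. Real part: -0.144103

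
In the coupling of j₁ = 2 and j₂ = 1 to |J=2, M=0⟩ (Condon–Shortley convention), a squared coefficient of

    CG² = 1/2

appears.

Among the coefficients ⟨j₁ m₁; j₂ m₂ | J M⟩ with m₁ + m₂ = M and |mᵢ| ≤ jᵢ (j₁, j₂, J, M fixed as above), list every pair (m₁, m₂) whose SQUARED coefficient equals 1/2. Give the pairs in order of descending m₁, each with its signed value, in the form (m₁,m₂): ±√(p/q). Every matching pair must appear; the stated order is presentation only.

Admissible pairs with m₁+m₂ = M = 0: (-1,1), (0,0), (1,-1)
  (m₁,m₂)=(1,-1): CG² = 1/2, CG = +√(1/2)   ← matches the target
  (m₁,m₂)=(0,0): CG² = 0/1, CG = 0
  (m₁,m₂)=(-1,1): CG² = 1/2, CG = −√(1/2)   ← matches the target
Pairs with CG² = 1/2: (1,-1): +√(1/2); (-1,1): −√(1/2)

(1,-1): +√(1/2); (-1,1): −√(1/2)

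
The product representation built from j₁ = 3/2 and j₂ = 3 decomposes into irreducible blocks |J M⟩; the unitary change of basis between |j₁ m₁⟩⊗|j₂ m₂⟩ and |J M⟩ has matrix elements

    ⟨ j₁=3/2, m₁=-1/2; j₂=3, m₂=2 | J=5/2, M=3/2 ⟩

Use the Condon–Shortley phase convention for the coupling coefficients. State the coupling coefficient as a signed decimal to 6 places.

+0.267261

√[6·2!1!4!/8! · 1!2!5!1!4!1!] = √(288/7)
  +(−1)^1/∏(1,1,1,4,0,0)! = -1/24  (running -1/24)
  +(−1)^2/∏(2,0,0,3,1,1)! = 1/12  (running 1/24)
⟨..|..⟩ = √(288/7)·(1/24) = +0.267261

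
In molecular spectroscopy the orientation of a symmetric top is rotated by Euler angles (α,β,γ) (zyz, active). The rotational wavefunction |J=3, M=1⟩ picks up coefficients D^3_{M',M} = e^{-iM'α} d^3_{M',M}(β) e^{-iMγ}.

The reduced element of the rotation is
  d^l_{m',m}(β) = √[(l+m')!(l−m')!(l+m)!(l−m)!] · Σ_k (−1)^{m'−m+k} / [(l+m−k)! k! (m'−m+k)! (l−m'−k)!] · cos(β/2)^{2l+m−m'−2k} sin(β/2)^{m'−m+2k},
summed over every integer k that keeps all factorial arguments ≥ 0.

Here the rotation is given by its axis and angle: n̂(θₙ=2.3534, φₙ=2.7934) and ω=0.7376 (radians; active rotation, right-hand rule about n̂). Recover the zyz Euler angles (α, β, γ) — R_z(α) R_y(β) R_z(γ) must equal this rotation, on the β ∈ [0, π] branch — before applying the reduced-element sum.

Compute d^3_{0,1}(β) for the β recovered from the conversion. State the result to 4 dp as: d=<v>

Axis–angle → zyz. n̂ = (sinθₙcosφₙ, sinθₙsinφₙ, cosθₙ) = (-0.666529, +0.241938, -0.705128), ω = 0.7376.
R = I cosω + sinω [n̂]ₓ + (1−cosω) n̂n̂ᵀ gives
  R = [+0.855555, +0.432295, +0.284864; -0.516122, +0.755299, +0.403909; -0.040549, -0.492590, +0.869316]
β = atan2(√(R₁₃²+R₂₃²), R₃₃) = 0.516980; α = atan2(R₂₃, R₁₃) mod 2π = 0.956544; γ = atan2(R₃₂, −R₃₁) mod 2π = 4.794522
d^3_{0,1}(β=0.5170) via the finite sum:
Half-angle: c=0.966777, s=0.255621. N=√(6·6·24·2)=41.569219
Admissible k: 1..3 (factorial args all ≥0)
  k=1: (−1)^0·41.5692/(12)·0.9668^5·0.2556^1 = +0.747857
  k=2: (−1)^1·41.5692/(4)·0.9668^3·0.2556^3 = -0.156848
  k=3: (−1)^2·41.5692/(12)·0.9668^1·0.2556^5 = +0.003655
d^3_{0,1}(0.5170) = +0.747857 -0.156848 +0.003655 = +0.594664

d=0.5947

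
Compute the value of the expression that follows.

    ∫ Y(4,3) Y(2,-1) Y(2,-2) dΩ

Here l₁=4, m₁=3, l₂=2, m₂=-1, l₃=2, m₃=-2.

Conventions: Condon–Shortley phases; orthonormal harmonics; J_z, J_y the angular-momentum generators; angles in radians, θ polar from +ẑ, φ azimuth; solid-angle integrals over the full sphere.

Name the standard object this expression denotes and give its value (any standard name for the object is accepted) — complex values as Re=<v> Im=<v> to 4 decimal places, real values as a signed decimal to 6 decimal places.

Gaunt coefficient, -0.238414

This is a Gaunt coefficient — the integral of a triple product of spherical harmonics over the sphere.
Rules hold: Σm=0, L=8 even, 2≤2≤6.
N = 9·5·5 = 225
Δ = 4!·4!·0!/9! = 1/630
Racah Σ t=2..2: t=2:+1/16 = 1/16
⇒ 3j(4 2 2; 0 0 0)² = 2/35, sgn +1
Racah Σ t=1..1: t=1:−1/144 = -1/144
⇒ 3j(4 2 2; 3 -1 -2)² = 1/18, sgn -1
4πI² = N·(3j₀)²·(3jₘ)² = 5/7
I = -1·√(0.714286/4π) = -0.23841361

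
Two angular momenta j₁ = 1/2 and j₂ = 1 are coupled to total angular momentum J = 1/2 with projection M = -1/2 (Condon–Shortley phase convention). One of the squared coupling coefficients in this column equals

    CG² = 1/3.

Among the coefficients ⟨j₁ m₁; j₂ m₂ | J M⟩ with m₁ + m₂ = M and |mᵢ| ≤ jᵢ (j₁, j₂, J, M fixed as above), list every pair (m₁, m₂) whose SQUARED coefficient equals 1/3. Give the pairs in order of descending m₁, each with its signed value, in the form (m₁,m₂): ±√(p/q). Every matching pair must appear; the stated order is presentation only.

(-1/2,0): −√(1/3)

Admissible pairs with m₁+m₂ = M = -1/2: (-1/2,0), (1/2,-1)
  (m₁,m₂)=(1/2,-1): CG² = 2/3, CG = +√(2/3)
  (m₁,m₂)=(-1/2,0): CG² = 1/3, CG = −√(1/3)   ← matches the target
Pairs with CG² = 1/3: (-1/2,0): −√(1/3)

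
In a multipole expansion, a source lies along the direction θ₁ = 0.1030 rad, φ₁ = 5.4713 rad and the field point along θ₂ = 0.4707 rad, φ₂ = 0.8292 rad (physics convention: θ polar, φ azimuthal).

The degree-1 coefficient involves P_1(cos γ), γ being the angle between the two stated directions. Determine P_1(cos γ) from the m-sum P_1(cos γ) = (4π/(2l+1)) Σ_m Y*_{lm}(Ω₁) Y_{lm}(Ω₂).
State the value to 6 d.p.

Addition theorem: P_1(cos γ) = (4π/3) Σ_m Y*_{lm}(Ω₁) Y_{lm}(Ω₂), m = −1…1:
  m=-1: (+0.024445-0.025775i) × (+0.105835-0.115538i) = -0.000391-0.005552i  (running Σ = -0.000391-0.005552i)
  m=0: (+0.486013-0.000000i) × (+0.435468+0.000000i) = +0.211643+0.000000i  (running Σ = +0.211252-0.005552i)
  m=1: (-0.024445-0.025775i) × (-0.105835-0.115538i) = -0.000391+0.005552i  (running Σ = +0.210861+0.000000i)
Total Σ_m = +0.210861+0.000000i. Multiply by 4.188790: +0.883253+0.000000i. P_1(cos γ) = 0.883253

0.883253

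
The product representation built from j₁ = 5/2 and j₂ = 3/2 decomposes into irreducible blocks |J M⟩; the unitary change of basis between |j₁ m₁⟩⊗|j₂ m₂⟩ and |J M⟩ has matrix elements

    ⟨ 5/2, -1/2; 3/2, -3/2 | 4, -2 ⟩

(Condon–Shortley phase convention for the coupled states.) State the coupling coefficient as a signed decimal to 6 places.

+√(5/14) ≈ +0.597614

j₁+j₂−J=0  J+j₁−j₂=5  J−j₁+j₂=3  j₁+j₂+J+1=9
(j₁±m₁, j₂±m₂, J±M) = (2,3,0,3,2,6)
P² = 12960/7
sum k=0..0:
  [0] +1/72 = 1/72
S = 1/72
C² = P²·S² = 5/14 ; C = +0.597614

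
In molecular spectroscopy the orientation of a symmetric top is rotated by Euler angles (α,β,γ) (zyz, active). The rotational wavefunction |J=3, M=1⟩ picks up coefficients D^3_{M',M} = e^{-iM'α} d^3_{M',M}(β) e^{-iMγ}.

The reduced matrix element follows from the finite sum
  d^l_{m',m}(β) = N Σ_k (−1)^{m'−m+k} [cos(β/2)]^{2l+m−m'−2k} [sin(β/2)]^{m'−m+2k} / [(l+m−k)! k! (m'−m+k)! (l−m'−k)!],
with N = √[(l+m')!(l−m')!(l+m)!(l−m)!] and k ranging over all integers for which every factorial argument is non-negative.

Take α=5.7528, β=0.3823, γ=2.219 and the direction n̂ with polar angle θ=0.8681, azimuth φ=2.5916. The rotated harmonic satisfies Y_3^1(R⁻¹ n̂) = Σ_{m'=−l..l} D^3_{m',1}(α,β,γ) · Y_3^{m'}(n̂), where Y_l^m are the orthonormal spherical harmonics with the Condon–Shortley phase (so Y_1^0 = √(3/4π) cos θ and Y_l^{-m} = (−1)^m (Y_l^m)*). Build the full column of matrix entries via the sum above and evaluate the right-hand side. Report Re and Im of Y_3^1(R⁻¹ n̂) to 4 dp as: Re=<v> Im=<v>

Re=0.0952 Im=0.1217

Need the full column D^3_{m',1} for m'=−3..3 at α=5.7528, β=0.3823, γ=2.2190.
cos(β/2)=0.981786, sin(β/2)=0.189988
d^3_{-3,1}: single k=4 term ⇒ +0.004864;  D = -0.003817+0.003015i
d^3_{-2,1}: k∈[3..4] ⇒ +0.041045 -0.000769 = +0.040276;  D = -0.039893+0.005548i
d^3_{-1,1}: k∈[2..4] ⇒ +0.201220 -0.010047 +0.000047 = +0.191221;  D = -0.176701-0.073090i
d^3_{0,1}: k∈[1..3] ⇒ +0.600347 -0.067444 +0.000842 = +0.533745;  D = -0.322251-0.425485i
d^3_{1,1}: k∈[0..2] ⇒ +0.895575 -0.268294 +0.007535 = +0.634816;  D = -0.074620-0.630416i
d^3_{2,1}: k∈[0..1] ⇒ -0.548039 +0.041045 = -0.506994;  D = -0.203285+0.464454i
d^3_{3,1}: single k=0 term ⇒ +0.129887;  D = +0.105117-0.076296i
Y_3^{m'}(θ=0.8681,φ=2.5916) and Σ D·Y over m':
  (-0.0038+0.0030i)·(+0.0147-0.1848i)  (-0.0399+0.0055i)·(+0.1745+0.3428i)  (-0.1767-0.0731i)·(-0.2288-0.1403i)  (-0.3223-0.4255i)·(-0.2199+0.0000i)  (-0.0746-0.6304i)·(+0.2288-0.1403i)  (-0.2033+0.4645i)·(+0.1745-0.3428i)  (+0.1051-0.0763i)·(-0.0147-0.1848i)
Y_3^1(R⁻¹ n̂) = +0.095244+0.121720i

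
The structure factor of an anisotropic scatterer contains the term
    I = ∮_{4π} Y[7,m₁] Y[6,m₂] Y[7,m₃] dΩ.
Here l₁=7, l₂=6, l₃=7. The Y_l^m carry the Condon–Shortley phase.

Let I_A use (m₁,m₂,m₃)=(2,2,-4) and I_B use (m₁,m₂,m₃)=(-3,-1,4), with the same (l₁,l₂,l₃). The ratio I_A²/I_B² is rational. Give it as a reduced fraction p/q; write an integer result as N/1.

80/1

Same 7,6,7: normalisation and zero-m 3j drop out of the ratio.
A: Δ: 6! 8! 6! / 21! → 1/2444321880; sum: t=2:+1/24883200 t=3:−1/6220800 t=4:+1/11612160 t=5:−1/174182400 = -1/24883200; 3j²(7 6 7; 2 2 -4) = Δ·Π!·Σ² = 28/4199  (sign +1)
B: Δ: 6! 8! 6! / 21! → 1/2444321880; sum: t=2:+1/69672960 t=3:−1/8709120 t=4:+1/8294400 t=5:−1/62208000 = 1/248832000; 3j²(7 6 7; -3 -1 4) = Δ·Π!·Σ² = 7/83980  (sign -1)
I_A²/I_B² = (28/4199)/(7/83980) = 80/1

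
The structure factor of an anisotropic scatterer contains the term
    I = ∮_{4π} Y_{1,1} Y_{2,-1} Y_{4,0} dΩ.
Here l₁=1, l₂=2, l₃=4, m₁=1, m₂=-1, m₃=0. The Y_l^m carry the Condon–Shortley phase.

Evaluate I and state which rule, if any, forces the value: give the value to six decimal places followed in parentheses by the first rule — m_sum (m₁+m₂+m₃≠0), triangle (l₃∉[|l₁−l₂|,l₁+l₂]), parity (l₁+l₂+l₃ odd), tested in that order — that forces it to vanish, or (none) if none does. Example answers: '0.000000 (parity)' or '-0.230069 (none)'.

l₃=4 ∉ [1,3] — triangle fails ⇒ I = 0

0.000000 (triangle)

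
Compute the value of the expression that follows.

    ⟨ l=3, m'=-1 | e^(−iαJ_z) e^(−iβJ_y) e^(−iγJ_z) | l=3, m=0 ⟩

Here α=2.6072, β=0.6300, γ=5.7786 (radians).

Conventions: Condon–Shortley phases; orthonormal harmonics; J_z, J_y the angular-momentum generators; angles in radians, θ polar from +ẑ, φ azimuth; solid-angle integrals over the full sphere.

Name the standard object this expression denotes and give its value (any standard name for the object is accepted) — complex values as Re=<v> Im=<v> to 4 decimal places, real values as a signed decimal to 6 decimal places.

Wigner D-matrix element, Re=-0.4972 Im=0.2942

This is a Wigner D-matrix element — the rotation-matrix element ⟨l m'| R(α,β,γ) |l m⟩ in the angular-momentum basis.
D^3_{-1,0}(2.6072,0.6300,5.7786) = e^{-i·-1·2.6072}·d^3_{-1,0}(0.6300)·e^{-i·0·5.7786}. Compute d first:
With c≡cos(β/2)=0.950796 and s≡sin(β/2)=0.309816, N=[2·24·6·6]^{1/2}=41.569219
k: max(0,(0)−(-1))=1 … min(3+(0),3−(-1))=3
  k=1: (−1)^0·41.5692/(12)·0.9508^5·0.3098^1 = +0.833936
  k=2: (−1)^1·41.5692/(4)·0.9508^3·0.3098^3 = -0.265637
  k=3: (−1)^2·41.5692/(12)·0.9508^1·0.3098^5 = +0.009402
d^3_{-1,0}(0.6300) = +0.833936 -0.265637 +0.009402 = +0.577701
D = (-0.860578+0.509318i)·(+0.577701)·(+1.000000+0.000000i) = -0.497157+0.294234i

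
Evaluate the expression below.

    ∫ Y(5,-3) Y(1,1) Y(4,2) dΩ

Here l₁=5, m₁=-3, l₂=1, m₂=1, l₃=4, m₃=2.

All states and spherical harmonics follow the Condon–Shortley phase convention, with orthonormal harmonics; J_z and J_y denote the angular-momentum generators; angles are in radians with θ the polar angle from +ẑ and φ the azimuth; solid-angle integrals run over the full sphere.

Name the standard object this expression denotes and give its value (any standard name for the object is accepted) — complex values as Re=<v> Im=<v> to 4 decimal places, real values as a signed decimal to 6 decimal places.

Gaunt coefficient, -0.259847

This is a Gaunt coefficient — the integral of a triple product of spherical harmonics over the sphere.
Checks pass: Σm=0; 10 even; l₃=4∈[4,6].
(2·5+1)(2·1+1)(2·4+1) = 297
Δ: 2! 8! 0! / 11! → 1/495
sum: t=1:−1/576 = -1/576
3j²(5 1 4; 0 0 0) = Δ·Π!·Σ² = 5/99  (sign -1)
sum: t=2:+1/2880 = 1/2880
3j²(5 1 4; -3 1 2) = Δ·Π!·Σ² = 28/495  (sign +1)
combine: 4πI² = 297·5/99·28/495 = 28/33
take √, sign -1: I = -0.25984664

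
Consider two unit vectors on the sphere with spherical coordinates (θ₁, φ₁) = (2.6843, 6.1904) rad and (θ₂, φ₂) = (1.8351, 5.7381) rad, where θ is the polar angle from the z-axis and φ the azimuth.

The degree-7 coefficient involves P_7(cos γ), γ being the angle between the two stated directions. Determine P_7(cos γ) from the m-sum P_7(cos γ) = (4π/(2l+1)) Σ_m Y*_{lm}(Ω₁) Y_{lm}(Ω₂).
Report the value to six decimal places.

Summing Y*_{l m}(θ₁,φ₁)·Y_{l m}(θ₂,φ₂) over m ∈ [−7, 7]; prefactor 4π/(2·7+1) = 0.837758:
  m=-7: Y*=0.00130 - 0.00099j  Y=-0.30507 - 0.24368j  product -0.00064 - 0.00002j
  m=-6: Y*=-0.01056 + 0.00657j  Y=0.39209 + 0.05083j  product -0.00447 + 0.00204j
  m=-5: Y*=0.05212 - 0.02608j  Y=0.03173 - 0.01402j  product 0.00129 - 0.00156j
  m=-4: Y*=-0.17409 + 0.06775j  Y=-0.20132 + 0.28832j  product 0.01551 - 0.06383j
  m=-3: Y*=0.38955 - 0.11132j  Y=0.00537 - 0.08323j  product -0.00717 - 0.03302j
  m=-2: Y*=-0.51439 + 0.09657j  Y=-0.14366 - 0.27552j  product 0.10050 + 0.12785j
  m=-1: Y*=0.18828 - 0.01752j  Y=0.10776 + 0.06534j  product 0.02143 + 0.01041j
  m=+0: Y*=0.41124 + 0.00000j  Y=0.29601 + 0.00000j  product 0.12173 + 0.00000j
  m=+1: Y*=-0.18828 - 0.01752j  Y=-0.10776 + 0.06534j  product 0.02143 - 0.01041j
  m=+2: Y*=-0.51439 - 0.09657j  Y=-0.14366 + 0.27552j  product 0.10050 - 0.12785j
  m=+3: Y*=-0.38955 - 0.11132j  Y=-0.00537 - 0.08323j  product -0.00717 + 0.03302j
  m=+4: Y*=-0.17409 - 0.06775j  Y=-0.20132 - 0.28832j  product 0.01551 + 0.06383j
  m=+5: Y*=-0.05212 - 0.02608j  Y=-0.03173 - 0.01402j  product 0.00129 + 0.00156j
  m=+6: Y*=-0.01056 - 0.00657j  Y=0.39209 - 0.05083j  product -0.00447 - 0.00204j
  m=+7: Y*=-0.00130 - 0.00099j  Y=0.30507 - 0.24368j  product -0.00064 + 0.00002j
Accumulated sum 0.37464 - 0.00000j; after 4π/(2l+1) scaling, 0.31386 - 0.00000j ⇒ P_7 = 0.313858

0.313858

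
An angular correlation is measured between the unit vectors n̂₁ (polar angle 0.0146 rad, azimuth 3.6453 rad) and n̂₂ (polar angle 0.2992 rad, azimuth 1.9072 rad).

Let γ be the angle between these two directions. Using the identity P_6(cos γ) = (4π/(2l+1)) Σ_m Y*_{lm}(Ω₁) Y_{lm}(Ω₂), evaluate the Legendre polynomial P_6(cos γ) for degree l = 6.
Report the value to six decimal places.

Summing Y*_{l m}(θ₁,φ₁)·Y_{l m}(θ₂,φ₂) over m ∈ [−6, 6]; prefactor 4π/(2·6+1) = 0.966644:
  m=-6: Y*=-0.00000 + 0.00000j  Y=0.00014 + 0.00029j  product -0.00000 - 0.00000j
  m=-5: Y*=0.00000 - 0.00000j  Y=-0.00354 + 0.00039j  product -0.00000 + 0.00000j
  m=-4: Y*=-0.00000 + 0.00000j  Y=0.00544 - 0.02374j  product 0.00000 + 0.00000j
  m=-3: Y*=-0.00000 - 0.00002j  Y=0.09504 + 0.05980j  product 0.00000 - 0.00000j
  m=-2: Y*=0.00059 + 0.00094j  Y=-0.26731 + 0.21300j  product -0.00036 - 0.00012j
  m=-1: Y*=-0.04210 - 0.02320j  Y=-0.19617 - 0.56096j  product -0.00476 + 0.02817j
  m=+0: Y*=1.01483 + 0.00000j  Y=0.26100 + 0.00000j  product 0.26487 + 0.00000j
  m=+1: Y*=0.04210 - 0.02320j  Y=0.19617 - 0.56096j  product -0.00476 - 0.02817j
  m=+2: Y*=0.00059 - 0.00094j  Y=-0.26731 - 0.21300j  product -0.00036 + 0.00012j
  m=+3: Y*=0.00000 - 0.00002j  Y=-0.09504 + 0.05980j  product 0.00000 + 0.00000j
  m=+4: Y*=-0.00000 - 0.00000j  Y=0.00544 + 0.02374j  product 0.00000 - 0.00000j
  m=+5: Y*=-0.00000 - 0.00000j  Y=0.00354 + 0.00039j  product -0.00000 - 0.00000j
  m=+6: Y*=-0.00000 - 0.00000j  Y=0.00014 - 0.00029j  product -0.00000 + 0.00000j
Total Σ_m = 0.25464 + 0.00000j. Multiply by 0.966644: 0.24615 + 0.00000j. P_6(cos γ) = 0.246149

0.246149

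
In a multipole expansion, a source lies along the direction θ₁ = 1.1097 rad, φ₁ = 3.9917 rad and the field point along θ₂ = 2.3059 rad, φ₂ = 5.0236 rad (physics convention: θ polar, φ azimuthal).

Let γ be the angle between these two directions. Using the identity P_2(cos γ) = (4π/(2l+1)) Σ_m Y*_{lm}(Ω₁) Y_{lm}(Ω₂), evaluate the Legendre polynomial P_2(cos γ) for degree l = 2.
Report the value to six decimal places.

Expand P_2 via completeness: Σ_{m} conj(Y_{2,m}) at Ω₁ times Y_{2,m} at Ω₂ —
  term(m=-2) = -0.03116 - 0.05800j   from Y*(Ω₁)=-0.03998 + 0.30722j, Y(Ω₂)=-0.17268 + 0.12391j
  term(m=-1) = -0.06071 + 0.10154j   from Y*(Ω₁)=-0.20314 - 0.23129j, Y(Ω₂)=-0.11768 - 0.36586j
  term(m=+0) = -0.01411 + 0.00000j   from Y*(Ω₁)=-0.12808 + 0.00000j, Y(Ω₂)=0.11019 + 0.00000j
  term(m=+1) = -0.06071 - 0.10154j   from Y*(Ω₁)=0.20314 - 0.23129j, Y(Ω₂)=0.11768 - 0.36586j
  term(m=+2) = -0.03116 + 0.05800j   from Y*(Ω₁)=-0.03998 - 0.30722j, Y(Ω₂)=-0.17268 - 0.12391j
Σ over m = -0.19787 + 0.00000j; ×(4π/5) → -0.49729 + 0.00000j. Real part: -0.497289

-0.497289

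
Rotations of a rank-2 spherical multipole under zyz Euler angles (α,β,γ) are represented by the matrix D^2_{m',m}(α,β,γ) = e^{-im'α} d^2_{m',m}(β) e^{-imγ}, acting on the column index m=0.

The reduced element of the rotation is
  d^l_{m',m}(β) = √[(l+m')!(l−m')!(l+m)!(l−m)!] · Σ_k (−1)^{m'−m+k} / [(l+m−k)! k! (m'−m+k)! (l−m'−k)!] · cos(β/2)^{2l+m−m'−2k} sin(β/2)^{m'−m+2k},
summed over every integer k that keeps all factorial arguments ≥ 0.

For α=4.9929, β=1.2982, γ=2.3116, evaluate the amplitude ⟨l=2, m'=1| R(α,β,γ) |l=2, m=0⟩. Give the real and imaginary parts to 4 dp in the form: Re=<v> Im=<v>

Re=-0.0879 Im=-0.3052

First d^2_{1,0}(β=1.2982), then the phase factors e^{-i(1)α} and e^{-i(0)γ}:
c=cos(1.298200/2)=0.796628, s=sin(1.298200/2)=0.604470; N=√[6·1·2·2]=4.898979
Admissible k: 0..1 (factorial args all ≥0)
  k=0: (−1)^1·4.8990/(2)·0.7966^3·0.6045^1 = -0.748544
  k=1: (−1)^2·4.8990/(2)·0.7966^1·0.6045^3 = +0.430978
d^2_{1,0}(1.2982) = -0.748544 +0.430978 = -0.317566
Phases: e^{-i·(1)·4.9929}=+0.276847+0.960914i, e^{-i·(0)·2.3116}=+1.000000+0.000000i ⇒ D=-0.087917-0.305153i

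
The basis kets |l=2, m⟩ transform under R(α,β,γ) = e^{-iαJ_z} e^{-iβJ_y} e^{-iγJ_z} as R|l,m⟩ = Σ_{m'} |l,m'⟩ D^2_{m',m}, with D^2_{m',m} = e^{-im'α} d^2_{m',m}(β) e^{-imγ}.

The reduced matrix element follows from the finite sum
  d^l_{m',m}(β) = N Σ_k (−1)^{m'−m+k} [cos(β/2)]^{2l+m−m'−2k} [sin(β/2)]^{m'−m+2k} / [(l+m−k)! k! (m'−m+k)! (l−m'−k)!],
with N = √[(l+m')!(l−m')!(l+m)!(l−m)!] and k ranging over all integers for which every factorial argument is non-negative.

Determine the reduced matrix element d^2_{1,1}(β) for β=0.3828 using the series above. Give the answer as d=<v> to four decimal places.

d=0.8243

d^2_{1,1}(β=0.3828) via the finite sum:
c=cos(0.382800/2)=0.981739, s=sin(0.382800/2)=0.190234; N=√[6·1·6·1]=6.000000
k: max(0,(1)−(1))=0 … min(2+(1),2−(1))=1
  k=0: (−1)^0·6.0000/(6)·0.9817^4·0.1902^0 = +0.928932
  k=1: (−1)^1·6.0000/(2)·0.9817^2·0.1902^2 = -0.104637
d^2_{1,1}(0.3828) = +0.928932 -0.104637 = +0.824295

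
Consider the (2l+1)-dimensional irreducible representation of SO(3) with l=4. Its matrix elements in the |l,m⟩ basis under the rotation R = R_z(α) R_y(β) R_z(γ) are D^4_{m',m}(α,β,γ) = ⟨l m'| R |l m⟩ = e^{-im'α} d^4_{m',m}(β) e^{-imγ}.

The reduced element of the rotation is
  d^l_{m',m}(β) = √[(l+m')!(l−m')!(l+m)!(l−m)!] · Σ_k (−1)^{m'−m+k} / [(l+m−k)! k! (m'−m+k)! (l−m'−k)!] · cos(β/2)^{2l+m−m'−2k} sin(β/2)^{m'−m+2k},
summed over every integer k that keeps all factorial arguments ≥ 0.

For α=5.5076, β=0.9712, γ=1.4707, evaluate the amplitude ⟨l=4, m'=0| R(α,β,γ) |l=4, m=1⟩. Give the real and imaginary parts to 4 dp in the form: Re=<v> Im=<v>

Re=-0.0201 Im=0.1998

Split into d^4_{0,1}(β=0.9712) × two z-phases.
c=cos(0.971200/2)=0.884395, s=sin(0.971200/2)=0.466739; N=√[24·24·120·6]=643.987578
k∈{1,2,3,4} keeps every argument non-negative
  k=1: (−1)^0·643.9876/(144)·0.8844^7·0.4667^1 = +0.883310
  k=2: (−1)^1·643.9876/(24)·0.8844^5·0.4667^3 = -1.476115
  k=3: (−1)^2·643.9876/(24)·0.8844^3·0.4667^5 = +0.411127
  k=4: (−1)^3·643.9876/(144)·0.8844^1·0.4667^7 = -0.019084
d^4_{0,1}(0.9712) = +0.883310 -1.476115 +0.411127 -0.019084 = -0.200762
D = (+1.000000+0.000000i)·(-0.200762)·(+0.099929-0.994995i) = -0.020062+0.199758i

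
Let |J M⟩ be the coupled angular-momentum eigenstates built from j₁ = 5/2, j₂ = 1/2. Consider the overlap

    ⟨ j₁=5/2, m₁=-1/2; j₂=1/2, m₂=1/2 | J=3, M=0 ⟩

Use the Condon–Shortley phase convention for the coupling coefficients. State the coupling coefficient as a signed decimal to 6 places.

+0.707107

√[7·0!5!1!/7! · 2!3!1!0!3!3!] = √(72)
  +(−1)^0/∏(0,0,3,1,2,0)! = 1/12  (running 1/12)
⟨..|..⟩ = √(72)·(1/12) = +0.707107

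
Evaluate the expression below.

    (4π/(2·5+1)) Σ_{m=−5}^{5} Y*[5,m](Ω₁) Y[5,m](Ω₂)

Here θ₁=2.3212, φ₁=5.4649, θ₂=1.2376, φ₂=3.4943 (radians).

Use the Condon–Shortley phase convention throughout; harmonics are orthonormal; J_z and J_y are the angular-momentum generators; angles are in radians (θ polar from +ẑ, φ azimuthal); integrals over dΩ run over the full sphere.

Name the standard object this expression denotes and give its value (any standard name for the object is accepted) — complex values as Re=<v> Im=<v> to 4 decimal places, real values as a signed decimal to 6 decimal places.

Legendre polynomial (addition theorem), -0.107282

This sum is the spherical-harmonic addition theorem: it equals the Legendre polynomial P_l(cos γ) of the angle γ between the two directions.
Addition theorem: P_5(cos γ) = (4π/11) Σ_m Y*_{lm}(Ω₁) Y_{lm}(Ω₂), m = −5…5:
  term(m=-5) = -0.03091 - 0.01411j   from Y*(Ω₁)=-0.05653 + 0.07902j, Y(Ω₂)=0.06700 + 0.34331j
  term(m=-4) = 0.00312 - 0.10961j   from Y*(Ω₁)=0.28397 - 0.03757j, Y(Ω₂)=0.06098 - 0.37794j
  term(m=-3) = -0.00437 + 0.00170j   from Y*(Ω₁)=-0.33343 - 0.27337j, Y(Ω₂)=0.00534 - 0.00948j
  term(m=-2) = -0.05723 - 0.05888j   from Y*(Ω₁)=0.01606 + 0.24375j, Y(Ω₂)=-0.25593 + 0.21794j
  term(m=-1) = -0.00688 + 0.01629j   from Y*(Ω₁)=-0.15516 + 0.16572j, Y(Ω₂)=0.07308 - 0.02690j
  term(m=+0) = 0.09866 + 0.00000j   from Y*(Ω₁)=0.31328 + 0.00000j, Y(Ω₂)=0.31491 + 0.00000j
  term(m=+1) = -0.00688 - 0.01629j   from Y*(Ω₁)=0.15516 + 0.16572j, Y(Ω₂)=-0.07308 - 0.02690j
  term(m=+2) = -0.05723 + 0.05888j   from Y*(Ω₁)=0.01606 - 0.24375j, Y(Ω₂)=-0.25593 - 0.21794j
  term(m=+3) = -0.00437 - 0.00170j   from Y*(Ω₁)=0.33343 - 0.27337j, Y(Ω₂)=-0.00534 - 0.00948j
  term(m=+4) = 0.00312 + 0.10961j   from Y*(Ω₁)=0.28397 + 0.03757j, Y(Ω₂)=0.06098 + 0.37794j
  term(m=+5) = -0.03091 + 0.01411j   from Y*(Ω₁)=0.05653 + 0.07902j, Y(Ω₂)=-0.06700 + 0.34331j
Total Σ_m = -0.09391 + 0.00000j. Multiply by 1.142397: -0.10728 + 0.00000j. P_5(cos γ) = -0.107282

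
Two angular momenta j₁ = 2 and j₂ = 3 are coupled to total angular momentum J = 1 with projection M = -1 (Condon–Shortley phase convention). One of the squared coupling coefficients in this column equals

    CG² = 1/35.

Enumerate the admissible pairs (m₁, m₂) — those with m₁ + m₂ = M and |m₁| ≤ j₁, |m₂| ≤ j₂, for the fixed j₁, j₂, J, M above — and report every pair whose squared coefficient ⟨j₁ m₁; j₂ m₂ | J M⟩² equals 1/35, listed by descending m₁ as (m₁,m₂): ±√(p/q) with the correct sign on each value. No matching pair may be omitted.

Admissible pairs with m₁+m₂ = M = -1: (-2,1), (-1,0), (0,-1), (1,-2), (2,-3)
  (m₁,m₂)=(2,-3): CG² = 3/7, CG = +√(3/7)
  (m₁,m₂)=(1,-2): CG² = 2/7, CG = −√(2/7)
  (m₁,m₂)=(0,-1): CG² = 6/35, CG = +√(6/35)
  (m₁,m₂)=(-1,0): CG² = 3/35, CG = −√(3/35)
  (m₁,m₂)=(-2,1): CG² = 1/35, CG = +√(1/35)   ← matches the target
Pairs with CG² = 1/35: (-2,1): +√(1/35)

(-2,1): +√(1/35)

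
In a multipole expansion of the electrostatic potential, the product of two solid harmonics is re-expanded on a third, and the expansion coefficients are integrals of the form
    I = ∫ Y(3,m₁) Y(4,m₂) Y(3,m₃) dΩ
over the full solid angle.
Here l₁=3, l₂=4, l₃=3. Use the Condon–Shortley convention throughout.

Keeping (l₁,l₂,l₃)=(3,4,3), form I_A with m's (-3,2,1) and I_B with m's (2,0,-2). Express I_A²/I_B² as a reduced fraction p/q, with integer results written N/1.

Shared (l₁,l₂,l₃)=(3,4,3): N and (l;000)² cancel in I_A²/I_B².
A: Δ = 4!·2!·4!/11! = 1/34650; Racah Σ t=4..4: t=4:+1/192 = 1/192; ⇒ 3j(3 4 3; -3 2 1)² = 3/77, sgn +1
B: Δ = 4!·2!·4!/11! = 1/34650; Racah Σ t=0..1: t=0:+1/576 t=1:−1/72 = -7/576; ⇒ 3j(3 4 3; 2 0 -2)² = 7/198, sgn +1
I_A²/I_B² = (3/77)/(7/198) = 54/49

54/49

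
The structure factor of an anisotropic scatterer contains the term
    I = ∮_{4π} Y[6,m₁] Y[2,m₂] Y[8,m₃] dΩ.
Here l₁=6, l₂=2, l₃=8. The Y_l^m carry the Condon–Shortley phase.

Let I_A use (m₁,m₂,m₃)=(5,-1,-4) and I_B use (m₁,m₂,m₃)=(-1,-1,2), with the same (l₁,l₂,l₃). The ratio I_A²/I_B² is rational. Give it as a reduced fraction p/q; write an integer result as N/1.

1/15

Shared (l₁,l₂,l₃)=(6,2,8): N and (l;000)² cancel in I_A²/I_B².
A: Δ = 0!·12!·4!/17! = 1/30940; Racah Σ t=0..0: t=0:+1/239500800 = 1/239500800; ⇒ 3j(6 2 8; 5 -1 -4)² = 12/7735, sgn +1
B: Δ = 0!·12!·4!/17! = 1/30940; Racah Σ t=0..0: t=0:+1/3628800 = 1/3628800; ⇒ 3j(6 2 8; -1 -1 2)² = 36/1547, sgn +1
I_A²/I_B² = (12/7735)/(36/1547) = 1/15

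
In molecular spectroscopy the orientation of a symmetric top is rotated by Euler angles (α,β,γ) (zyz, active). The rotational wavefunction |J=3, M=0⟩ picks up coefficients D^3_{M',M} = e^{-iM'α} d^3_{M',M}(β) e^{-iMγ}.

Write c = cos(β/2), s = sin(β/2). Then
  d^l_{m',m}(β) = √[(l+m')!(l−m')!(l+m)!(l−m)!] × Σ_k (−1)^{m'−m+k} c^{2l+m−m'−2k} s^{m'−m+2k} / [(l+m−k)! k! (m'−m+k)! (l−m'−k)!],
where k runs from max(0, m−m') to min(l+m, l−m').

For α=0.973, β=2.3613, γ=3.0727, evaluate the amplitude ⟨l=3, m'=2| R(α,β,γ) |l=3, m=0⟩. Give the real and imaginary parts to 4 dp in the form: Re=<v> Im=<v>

First d^3_{2,0}(β=2.3613), then the phase factors e^{-i(2)α} and e^{-i(0)γ}:
Half-angle: c=0.380324, s=0.924853. N=√(120·1·6·6)=65.726707
Admissible k: 0..1 (factorial args all ≥0)
  k=0: (−1)^2·65.7267/(12)·0.3803^4·0.9249^2 = +0.098021
  k=1: (−1)^3·65.7267/(12)·0.3803^2·0.9249^4 = -0.579641
d^3_{2,0}(2.3613) = +0.098021 -0.579641 = -0.481620
Attach z-rotation phases: D = e^{-i(2)(0.9730)}·(-0.481620)·e^{-i(0)(3.0727)} = +0.176495+0.448115i

Re=0.1765 Im=0.4481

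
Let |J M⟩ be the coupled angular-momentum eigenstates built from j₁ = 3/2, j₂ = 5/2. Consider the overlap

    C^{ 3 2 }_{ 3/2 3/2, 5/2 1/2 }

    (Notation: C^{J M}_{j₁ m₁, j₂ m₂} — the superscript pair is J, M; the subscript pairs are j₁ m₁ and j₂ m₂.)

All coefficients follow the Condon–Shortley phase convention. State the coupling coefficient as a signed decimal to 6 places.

√[7·1!2!4!/8! · 3!0!3!2!5!1!] = √(72)
  +(−1)^0/∏(0,1,0,3,2,1)! = 1/12  (running 1/12)
⟨..|..⟩ = √(72)·(1/12) = +0.707107

+√(1/2) ≈ +0.707107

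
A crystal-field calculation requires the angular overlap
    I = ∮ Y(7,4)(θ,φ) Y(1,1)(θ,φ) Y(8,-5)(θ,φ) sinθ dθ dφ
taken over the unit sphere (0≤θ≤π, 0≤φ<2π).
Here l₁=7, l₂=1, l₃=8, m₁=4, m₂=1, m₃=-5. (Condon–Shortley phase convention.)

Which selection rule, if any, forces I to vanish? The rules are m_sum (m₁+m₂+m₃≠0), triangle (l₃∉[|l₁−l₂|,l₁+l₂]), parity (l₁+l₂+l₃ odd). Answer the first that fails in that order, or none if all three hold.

Σmᵢ = 0  ✓
l₃∈[|l₁−l₂|,l₁+l₂]=[6,8], have l₃=8  ✓
Σlᵢ = 16 ⇒ even  ✓

none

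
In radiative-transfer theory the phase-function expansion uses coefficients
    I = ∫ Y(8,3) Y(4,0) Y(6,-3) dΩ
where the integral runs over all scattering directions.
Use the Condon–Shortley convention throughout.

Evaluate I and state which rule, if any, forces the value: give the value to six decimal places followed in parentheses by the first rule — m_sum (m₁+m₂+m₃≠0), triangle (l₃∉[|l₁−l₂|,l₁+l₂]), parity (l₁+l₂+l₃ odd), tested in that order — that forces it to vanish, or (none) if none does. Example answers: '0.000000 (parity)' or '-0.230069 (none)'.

0.019164 (none)

m-sum 0 ✓  L=18 even ✓  4≤6≤12 ✓
Π(2lᵢ+1) = 17×9×13 = 1989
triangle coeff Δ(8,4,6) = 1/23279256
Σ_t [2,4]: t=2:+1/1658880 t=3:−1/518400 t=4:+1/1658880 = -1/1382400
(3j)²=504/46189 [(8 4 6; 0 0 0)], sign=-1
Σ_t [2,4]: t=2:+1/2903040 t=3:−1/2903040 t=4:+1/34836480 = 1/34836480
(3j)²=25/117572 [(8 4 6; 3 0 -3)], sign=-1
⇒ 4πI² = 4050/877591
I = (+1)√(4050/877591/(4π)) = 0.01916357
No selection rule forces the value: the integral is nonzero (none).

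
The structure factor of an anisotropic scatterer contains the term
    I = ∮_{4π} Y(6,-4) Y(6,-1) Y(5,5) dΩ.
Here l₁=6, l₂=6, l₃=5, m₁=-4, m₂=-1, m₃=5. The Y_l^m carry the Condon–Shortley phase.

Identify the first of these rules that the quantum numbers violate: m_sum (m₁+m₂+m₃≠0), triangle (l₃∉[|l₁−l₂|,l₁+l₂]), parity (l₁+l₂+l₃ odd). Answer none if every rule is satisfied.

Σmᵢ = 0  ✓
l₃∈[|l₁−l₂|,l₁+l₂]=[0,12], have l₃=5  ✓
Σlᵢ = 17 ⇒ odd  ✗

parity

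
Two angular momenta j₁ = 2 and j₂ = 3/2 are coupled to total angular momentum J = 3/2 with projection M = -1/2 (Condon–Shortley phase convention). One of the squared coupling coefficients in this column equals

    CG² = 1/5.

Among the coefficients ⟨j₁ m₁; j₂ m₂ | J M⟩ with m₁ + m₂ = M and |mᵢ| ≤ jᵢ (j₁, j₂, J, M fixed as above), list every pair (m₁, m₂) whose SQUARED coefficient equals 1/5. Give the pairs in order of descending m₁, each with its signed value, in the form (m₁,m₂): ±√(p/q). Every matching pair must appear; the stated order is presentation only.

(0,-1/2): −√(1/5)

Admissible pairs with m₁+m₂ = M = -1/2: (-2,3/2), (-1,1/2), (0,-1/2), (1,-3/2)
  (m₁,m₂)=(1,-3/2): CG² = 2/5, CG = +√(2/5)
  (m₁,m₂)=(0,-1/2): CG² = 1/5, CG = −√(1/5)   ← matches the target
  (m₁,m₂)=(-1,1/2): CG² = 0/1, CG = 0
  (m₁,m₂)=(-2,3/2): CG² = 2/5, CG = +√(2/5)
Pairs with CG² = 1/5: (0,-1/2): −√(1/5)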